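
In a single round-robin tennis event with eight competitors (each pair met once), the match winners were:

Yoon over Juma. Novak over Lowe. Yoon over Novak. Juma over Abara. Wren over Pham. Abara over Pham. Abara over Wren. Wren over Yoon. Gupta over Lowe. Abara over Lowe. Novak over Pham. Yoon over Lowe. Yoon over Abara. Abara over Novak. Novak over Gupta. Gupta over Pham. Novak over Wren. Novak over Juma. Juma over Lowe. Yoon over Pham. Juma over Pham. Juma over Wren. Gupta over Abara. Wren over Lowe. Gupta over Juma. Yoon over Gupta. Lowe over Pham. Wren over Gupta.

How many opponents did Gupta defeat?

Gupta's results: beat Abara, Juma, Pham, Lowe; lost to Yoon, Wren, Novak.
That is 4 wins.

4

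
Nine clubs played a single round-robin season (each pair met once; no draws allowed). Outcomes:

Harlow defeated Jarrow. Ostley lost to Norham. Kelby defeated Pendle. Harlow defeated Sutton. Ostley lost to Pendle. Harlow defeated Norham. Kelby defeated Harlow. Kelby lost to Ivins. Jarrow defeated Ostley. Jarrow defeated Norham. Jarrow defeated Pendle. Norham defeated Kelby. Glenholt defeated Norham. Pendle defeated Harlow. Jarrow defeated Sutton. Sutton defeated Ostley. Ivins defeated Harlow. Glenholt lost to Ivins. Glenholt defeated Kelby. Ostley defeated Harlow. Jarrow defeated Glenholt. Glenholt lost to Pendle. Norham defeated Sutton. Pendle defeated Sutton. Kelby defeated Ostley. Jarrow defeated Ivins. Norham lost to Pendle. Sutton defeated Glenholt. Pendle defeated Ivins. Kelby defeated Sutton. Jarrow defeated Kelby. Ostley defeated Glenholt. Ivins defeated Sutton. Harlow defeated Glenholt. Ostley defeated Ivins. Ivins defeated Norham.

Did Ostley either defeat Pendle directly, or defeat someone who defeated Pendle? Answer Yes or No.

No

Ostley did not beat Pendle directly.
Ostley beat Ivins, Harlow, Glenholt, but each of them lost to Pendle. No two-step path.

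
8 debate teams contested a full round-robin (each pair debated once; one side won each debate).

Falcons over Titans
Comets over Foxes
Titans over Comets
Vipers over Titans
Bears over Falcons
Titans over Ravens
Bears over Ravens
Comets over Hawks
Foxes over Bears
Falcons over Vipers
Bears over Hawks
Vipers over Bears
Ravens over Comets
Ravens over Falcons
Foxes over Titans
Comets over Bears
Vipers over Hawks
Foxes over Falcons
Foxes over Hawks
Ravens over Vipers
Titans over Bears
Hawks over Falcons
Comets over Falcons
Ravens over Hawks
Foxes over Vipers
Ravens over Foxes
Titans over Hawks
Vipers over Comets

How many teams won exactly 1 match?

Win totals: Foxes 5, Comets 4, Bears 3, Titans 4, Ravens 5, Falcons 2, Vipers 4, Hawks 1.
Exactly 1: Hawks — 1 team.

1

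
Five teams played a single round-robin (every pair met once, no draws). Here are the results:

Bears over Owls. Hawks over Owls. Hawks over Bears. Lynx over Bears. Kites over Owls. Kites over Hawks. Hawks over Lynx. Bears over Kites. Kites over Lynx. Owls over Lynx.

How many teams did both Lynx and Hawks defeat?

1

Lynx beat: Bears.
Hawks beat: Bears, Owls, Lynx.
Both beat: Bears — 1.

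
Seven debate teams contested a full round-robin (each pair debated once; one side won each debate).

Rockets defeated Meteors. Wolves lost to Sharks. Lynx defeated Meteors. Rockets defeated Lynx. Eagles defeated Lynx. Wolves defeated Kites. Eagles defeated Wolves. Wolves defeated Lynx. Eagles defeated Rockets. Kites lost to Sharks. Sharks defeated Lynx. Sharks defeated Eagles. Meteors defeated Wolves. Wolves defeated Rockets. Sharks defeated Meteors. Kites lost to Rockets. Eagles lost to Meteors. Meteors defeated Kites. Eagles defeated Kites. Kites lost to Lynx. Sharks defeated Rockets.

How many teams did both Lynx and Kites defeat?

0

Lynx beat: Kites, Meteors.
Kites beat: no one.
No one was beaten by both.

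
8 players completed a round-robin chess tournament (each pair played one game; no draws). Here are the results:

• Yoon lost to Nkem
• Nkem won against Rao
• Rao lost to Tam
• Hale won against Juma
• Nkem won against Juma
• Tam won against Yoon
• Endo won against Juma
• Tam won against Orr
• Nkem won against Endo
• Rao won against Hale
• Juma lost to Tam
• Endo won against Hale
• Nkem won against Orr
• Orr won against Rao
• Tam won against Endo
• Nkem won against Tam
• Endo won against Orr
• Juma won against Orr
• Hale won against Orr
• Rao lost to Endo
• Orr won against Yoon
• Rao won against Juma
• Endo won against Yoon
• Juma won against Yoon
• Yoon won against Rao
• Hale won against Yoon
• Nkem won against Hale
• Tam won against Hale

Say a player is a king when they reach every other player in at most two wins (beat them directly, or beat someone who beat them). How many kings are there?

Tam cannot reach Nkem in two steps.
Endo cannot reach Tam, Nkem in two steps.
Rao cannot reach Tam, Endo, Nkem in two steps.
Nkem reaches everyone (king).
Hale cannot reach Tam, Endo, Nkem in two steps.
Yoon cannot reach Tam, Endo, Nkem, Orr in two steps.
Juma cannot reach Tam, Endo, Nkem, Hale in two steps.
Orr cannot reach Tam, Endo, Nkem in two steps.
Kings: Nkem — 1.

1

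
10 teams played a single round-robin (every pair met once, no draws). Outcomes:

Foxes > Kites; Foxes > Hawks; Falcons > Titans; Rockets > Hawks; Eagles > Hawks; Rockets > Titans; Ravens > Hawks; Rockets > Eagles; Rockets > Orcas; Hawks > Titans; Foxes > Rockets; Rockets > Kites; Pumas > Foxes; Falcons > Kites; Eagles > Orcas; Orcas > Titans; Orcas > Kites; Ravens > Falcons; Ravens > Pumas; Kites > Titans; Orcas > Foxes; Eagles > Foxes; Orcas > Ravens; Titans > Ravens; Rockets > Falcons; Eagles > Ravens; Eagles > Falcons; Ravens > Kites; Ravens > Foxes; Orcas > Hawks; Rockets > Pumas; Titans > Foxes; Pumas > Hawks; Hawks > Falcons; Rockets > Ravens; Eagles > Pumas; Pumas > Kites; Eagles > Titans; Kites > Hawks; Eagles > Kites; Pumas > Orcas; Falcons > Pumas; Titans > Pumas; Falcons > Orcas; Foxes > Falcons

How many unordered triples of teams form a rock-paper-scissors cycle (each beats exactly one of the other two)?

21

Win totals: Eagles 8, Rockets 8, Kites 2, Orcas 5, Pumas 4, Foxes 4, Hawks 2, Titans 3, Falcons 4, Ravens 5.
A team with w wins dominates both others in C(w,2) triples; summing gives 28 + 28 + 1 + 10 + 6 + 6 + 1 + 3 + 6 + 10 = 99 transitive triples.
Total triples C(10,3) = 120, so cyclic triples = 120 − 99 = 21.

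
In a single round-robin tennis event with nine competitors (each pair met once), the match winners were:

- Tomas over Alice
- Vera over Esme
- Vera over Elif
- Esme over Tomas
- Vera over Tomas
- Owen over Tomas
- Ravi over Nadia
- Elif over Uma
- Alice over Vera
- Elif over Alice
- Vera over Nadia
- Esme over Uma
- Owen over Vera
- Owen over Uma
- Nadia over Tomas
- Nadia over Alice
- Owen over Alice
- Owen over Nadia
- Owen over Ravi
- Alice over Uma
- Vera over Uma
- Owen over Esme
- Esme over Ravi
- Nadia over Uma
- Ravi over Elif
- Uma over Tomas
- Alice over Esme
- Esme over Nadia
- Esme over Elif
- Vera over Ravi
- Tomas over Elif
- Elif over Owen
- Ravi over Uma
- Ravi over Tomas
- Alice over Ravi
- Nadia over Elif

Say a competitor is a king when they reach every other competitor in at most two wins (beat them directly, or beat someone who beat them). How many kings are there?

Esme cannot reach Vera in two steps.
Ravi cannot reach Esme, Vera in two steps.
Vera reaches everyone (king).
Tomas cannot reach Nadia in two steps.
Alice cannot reach Owen in two steps.
Elif reaches everyone (king).
Uma cannot reach Esme, Ravi, Vera, Owen, Nadia in two steps.
Owen reaches everyone (king).
Nadia reaches everyone (king).
Kings: Vera, Elif, Owen, Nadia — 4.

4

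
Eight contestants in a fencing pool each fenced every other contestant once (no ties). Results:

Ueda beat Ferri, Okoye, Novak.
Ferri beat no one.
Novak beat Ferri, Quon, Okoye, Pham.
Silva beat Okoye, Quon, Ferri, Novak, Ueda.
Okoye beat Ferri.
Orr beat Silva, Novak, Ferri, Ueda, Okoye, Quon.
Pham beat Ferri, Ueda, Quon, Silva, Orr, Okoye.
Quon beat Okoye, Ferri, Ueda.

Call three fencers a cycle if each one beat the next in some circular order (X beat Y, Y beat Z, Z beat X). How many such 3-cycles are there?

Win totals: Novak 4, Orr 6, Okoye 1, Ferri 0, Silva 5, Quon 3, Ueda 3, Pham 6.
A fencer with w wins dominates both others in C(w,2) triples; summing gives 6 + 15 + 0 + 0 + 10 + 3 + 3 + 15 = 52 transitive triples.
Total triples C(8,3) = 56, so cyclic triples = 56 − 52 = 4.

4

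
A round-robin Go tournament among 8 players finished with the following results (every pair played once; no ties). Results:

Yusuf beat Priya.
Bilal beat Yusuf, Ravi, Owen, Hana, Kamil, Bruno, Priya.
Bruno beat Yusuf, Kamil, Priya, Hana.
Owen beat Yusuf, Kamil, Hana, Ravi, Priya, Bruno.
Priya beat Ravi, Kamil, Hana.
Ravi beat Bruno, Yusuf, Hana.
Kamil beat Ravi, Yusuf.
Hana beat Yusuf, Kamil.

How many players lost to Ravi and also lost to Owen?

Ravi beat: Yusuf, Bruno, Hana.
Owen beat: Priya, Yusuf, Ravi, Kamil, Bruno, Hana.
Both beat: Yusuf, Bruno, Hana — 3.

3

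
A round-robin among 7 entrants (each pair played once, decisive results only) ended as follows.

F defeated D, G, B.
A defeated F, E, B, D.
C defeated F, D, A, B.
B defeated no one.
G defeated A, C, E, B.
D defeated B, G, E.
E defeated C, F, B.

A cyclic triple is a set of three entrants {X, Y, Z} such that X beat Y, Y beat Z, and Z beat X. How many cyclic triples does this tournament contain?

8

Win totals: A 4, B 0, C 4, D 3, E 3, F 3, G 4.
An entrant with w wins dominates both others in C(w,2) triples; summing gives 6 + 0 + 6 + 3 + 3 + 3 + 6 = 27 transitive triples.
Total triples C(7,3) = 35, so cyclic triples = 35 − 27 = 8.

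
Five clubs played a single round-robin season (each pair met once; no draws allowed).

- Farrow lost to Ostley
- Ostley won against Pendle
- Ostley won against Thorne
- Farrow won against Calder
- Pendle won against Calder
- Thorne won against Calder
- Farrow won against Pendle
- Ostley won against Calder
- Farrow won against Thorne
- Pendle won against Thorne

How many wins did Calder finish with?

0

Calder's results: beat no one; lost to Ostley, Pendle, Farrow, Thorne.
That is 0 wins.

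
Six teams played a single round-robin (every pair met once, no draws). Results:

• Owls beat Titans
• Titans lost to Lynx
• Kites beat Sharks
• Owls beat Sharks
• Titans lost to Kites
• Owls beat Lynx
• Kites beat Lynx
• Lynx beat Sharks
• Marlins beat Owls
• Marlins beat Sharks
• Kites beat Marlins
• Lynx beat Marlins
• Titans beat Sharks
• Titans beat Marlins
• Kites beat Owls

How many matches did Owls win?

Owls' results: beat Titans, Sharks, Lynx; lost to Kites, Marlins.
That is 3 wins.

3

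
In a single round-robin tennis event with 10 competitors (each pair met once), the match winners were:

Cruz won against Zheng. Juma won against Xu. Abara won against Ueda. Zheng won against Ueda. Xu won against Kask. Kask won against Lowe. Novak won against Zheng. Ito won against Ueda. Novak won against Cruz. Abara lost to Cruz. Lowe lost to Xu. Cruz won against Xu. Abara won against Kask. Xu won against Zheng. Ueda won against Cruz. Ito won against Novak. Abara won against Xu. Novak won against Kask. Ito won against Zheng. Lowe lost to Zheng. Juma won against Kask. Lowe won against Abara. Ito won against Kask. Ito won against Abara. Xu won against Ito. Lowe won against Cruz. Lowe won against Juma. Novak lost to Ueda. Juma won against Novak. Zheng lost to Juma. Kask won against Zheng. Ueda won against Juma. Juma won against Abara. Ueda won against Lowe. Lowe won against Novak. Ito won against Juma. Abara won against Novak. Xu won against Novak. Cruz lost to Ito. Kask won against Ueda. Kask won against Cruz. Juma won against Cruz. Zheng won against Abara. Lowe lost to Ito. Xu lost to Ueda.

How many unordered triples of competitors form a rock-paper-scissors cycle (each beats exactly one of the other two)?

30

Win totals: Juma 6, Kask 4, Zheng 3, Ueda 5, Lowe 4, Xu 5, Novak 3, Cruz 3, Abara 4, Ito 8.
A competitor with w wins dominates both others in C(w,2) triples; summing gives 15 + 6 + 3 + 10 + 6 + 10 + 3 + 3 + 6 + 28 = 90 transitive triples.
Total triples C(10,3) = 120, so cyclic triples = 120 − 90 = 30.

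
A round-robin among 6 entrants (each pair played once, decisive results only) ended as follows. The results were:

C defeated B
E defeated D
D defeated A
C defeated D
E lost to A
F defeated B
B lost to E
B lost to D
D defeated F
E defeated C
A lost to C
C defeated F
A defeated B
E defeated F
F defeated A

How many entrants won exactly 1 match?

Win totals: A 2, B 0, C 4, D 3, E 4, F 2.
No entrant has exactly 1 wins.

0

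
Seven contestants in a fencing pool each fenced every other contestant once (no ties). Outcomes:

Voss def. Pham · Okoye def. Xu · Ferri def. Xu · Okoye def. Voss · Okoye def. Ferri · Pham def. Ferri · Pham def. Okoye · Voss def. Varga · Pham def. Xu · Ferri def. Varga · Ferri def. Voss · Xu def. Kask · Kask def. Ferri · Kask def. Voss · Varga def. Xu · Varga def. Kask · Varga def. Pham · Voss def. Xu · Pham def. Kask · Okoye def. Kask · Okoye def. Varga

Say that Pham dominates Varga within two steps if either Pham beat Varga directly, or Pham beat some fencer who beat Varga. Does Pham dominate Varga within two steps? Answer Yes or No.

Pham did not beat Varga directly.
Pham beat Ferri, Kask, Okoye, Xu. Of those, Ferri beat Varga.

Yes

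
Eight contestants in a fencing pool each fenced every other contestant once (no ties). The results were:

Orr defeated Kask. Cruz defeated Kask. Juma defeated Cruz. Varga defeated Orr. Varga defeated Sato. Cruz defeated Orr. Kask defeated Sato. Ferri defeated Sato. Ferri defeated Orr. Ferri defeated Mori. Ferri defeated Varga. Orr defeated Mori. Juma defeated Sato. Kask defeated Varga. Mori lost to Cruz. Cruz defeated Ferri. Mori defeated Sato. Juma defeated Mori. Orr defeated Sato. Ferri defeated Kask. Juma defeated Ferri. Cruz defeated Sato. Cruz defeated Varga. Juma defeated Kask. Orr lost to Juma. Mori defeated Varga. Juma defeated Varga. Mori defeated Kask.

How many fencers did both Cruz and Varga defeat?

2

Cruz beat: Orr, Kask, Mori, Ferri, Sato, Varga.
Varga beat: Orr, Sato.
Both beat: Orr, Sato — 2.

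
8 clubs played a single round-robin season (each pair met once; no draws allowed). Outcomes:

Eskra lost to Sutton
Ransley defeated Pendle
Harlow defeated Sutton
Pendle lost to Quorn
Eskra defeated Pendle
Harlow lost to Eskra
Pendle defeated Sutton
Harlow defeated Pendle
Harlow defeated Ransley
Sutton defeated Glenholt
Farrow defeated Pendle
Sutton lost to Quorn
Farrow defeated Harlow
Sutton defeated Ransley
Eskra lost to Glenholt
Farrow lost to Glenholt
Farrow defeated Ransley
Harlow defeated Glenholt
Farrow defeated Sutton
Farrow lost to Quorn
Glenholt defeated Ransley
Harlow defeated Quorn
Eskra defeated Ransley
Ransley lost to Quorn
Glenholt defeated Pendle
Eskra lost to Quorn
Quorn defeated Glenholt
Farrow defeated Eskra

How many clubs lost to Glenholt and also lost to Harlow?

2

Glenholt beat: Eskra, Pendle, Ransley, Farrow.
Harlow beat: Glenholt, Quorn, Pendle, Sutton, Ransley.
Both beat: Pendle, Ransley — 2.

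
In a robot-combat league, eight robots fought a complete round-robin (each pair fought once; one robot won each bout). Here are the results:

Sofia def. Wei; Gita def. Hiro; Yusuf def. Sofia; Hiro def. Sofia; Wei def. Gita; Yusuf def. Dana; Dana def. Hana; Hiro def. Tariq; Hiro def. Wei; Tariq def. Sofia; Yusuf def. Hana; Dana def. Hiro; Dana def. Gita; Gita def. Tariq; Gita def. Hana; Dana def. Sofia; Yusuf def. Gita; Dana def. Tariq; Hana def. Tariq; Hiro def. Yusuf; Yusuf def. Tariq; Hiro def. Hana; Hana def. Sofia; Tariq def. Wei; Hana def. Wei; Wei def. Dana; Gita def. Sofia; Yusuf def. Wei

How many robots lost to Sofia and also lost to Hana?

Sofia beat: Wei.
Hana beat: Tariq, Wei, Sofia.
Both beat: Wei — 1.

1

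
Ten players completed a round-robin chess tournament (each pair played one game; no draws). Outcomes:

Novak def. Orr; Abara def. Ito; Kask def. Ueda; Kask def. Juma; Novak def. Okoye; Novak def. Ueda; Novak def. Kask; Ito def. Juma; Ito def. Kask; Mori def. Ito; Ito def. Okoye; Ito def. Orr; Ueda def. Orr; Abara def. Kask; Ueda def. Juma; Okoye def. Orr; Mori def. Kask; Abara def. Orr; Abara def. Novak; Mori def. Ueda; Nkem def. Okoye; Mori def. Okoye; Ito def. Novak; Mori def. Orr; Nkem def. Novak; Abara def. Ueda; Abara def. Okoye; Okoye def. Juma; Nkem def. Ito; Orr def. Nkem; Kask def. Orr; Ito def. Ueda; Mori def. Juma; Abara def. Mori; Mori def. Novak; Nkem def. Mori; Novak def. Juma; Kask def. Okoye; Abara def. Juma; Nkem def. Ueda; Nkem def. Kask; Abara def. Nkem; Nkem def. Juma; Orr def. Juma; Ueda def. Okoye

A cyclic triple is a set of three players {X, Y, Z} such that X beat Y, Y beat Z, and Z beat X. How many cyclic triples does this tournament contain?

Win totals: Ito 6, Juma 0, Nkem 7, Orr 2, Okoye 2, Abara 9, Ueda 3, Kask 4, Novak 5, Mori 7.
A player with w wins dominates both others in C(w,2) triples; summing gives 15 + 0 + 21 + 1 + 1 + 36 + 3 + 6 + 10 + 21 = 114 transitive triples.
Total triples C(10,3) = 120, so cyclic triples = 120 − 114 = 6.

6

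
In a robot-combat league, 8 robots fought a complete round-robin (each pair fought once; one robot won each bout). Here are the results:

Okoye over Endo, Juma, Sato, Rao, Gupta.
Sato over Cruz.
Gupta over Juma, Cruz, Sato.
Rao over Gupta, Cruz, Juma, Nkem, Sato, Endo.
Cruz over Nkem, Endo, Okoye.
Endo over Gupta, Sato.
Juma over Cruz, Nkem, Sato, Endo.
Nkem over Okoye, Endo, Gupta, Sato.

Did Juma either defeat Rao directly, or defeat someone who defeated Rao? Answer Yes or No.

No

Juma did not beat Rao directly.
Juma beat Endo, Nkem, Sato, Cruz, but each of them lost to Rao. No two-step path.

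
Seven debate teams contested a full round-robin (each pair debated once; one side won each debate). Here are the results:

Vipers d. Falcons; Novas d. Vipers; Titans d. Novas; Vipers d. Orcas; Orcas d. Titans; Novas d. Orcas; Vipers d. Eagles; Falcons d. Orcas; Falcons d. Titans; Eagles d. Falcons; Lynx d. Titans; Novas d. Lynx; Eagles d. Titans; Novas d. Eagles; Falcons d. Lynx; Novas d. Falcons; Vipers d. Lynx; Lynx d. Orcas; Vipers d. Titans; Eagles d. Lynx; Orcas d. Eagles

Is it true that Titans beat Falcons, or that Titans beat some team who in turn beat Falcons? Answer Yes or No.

Titans did not beat Falcons directly.
Titans beat Novas. Of those, Novas beat Falcons.

Yes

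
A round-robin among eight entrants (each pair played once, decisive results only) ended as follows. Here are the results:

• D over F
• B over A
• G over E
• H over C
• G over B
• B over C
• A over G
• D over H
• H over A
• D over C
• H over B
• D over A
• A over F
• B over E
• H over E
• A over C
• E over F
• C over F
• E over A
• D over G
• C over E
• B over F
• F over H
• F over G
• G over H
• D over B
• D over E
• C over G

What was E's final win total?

E's results: beat A, F; lost to B, C, D, G, H.
That is 2 wins.

2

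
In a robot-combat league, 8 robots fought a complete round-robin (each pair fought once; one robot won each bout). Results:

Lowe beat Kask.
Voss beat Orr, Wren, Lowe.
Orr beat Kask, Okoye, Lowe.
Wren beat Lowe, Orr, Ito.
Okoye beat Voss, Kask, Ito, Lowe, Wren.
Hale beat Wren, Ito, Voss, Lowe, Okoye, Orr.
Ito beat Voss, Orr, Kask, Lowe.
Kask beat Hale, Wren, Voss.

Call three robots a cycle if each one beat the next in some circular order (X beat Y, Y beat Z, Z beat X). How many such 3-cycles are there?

13

Win totals: Okoye 5, Kask 3, Voss 3, Orr 3, Ito 4, Lowe 1, Hale 6, Wren 3.
A robot with w wins dominates both others in C(w,2) triples; summing gives 10 + 3 + 3 + 3 + 6 + 0 + 15 + 3 = 43 transitive triples.
Total triples C(8,3) = 56, so cyclic triples = 56 − 43 = 13.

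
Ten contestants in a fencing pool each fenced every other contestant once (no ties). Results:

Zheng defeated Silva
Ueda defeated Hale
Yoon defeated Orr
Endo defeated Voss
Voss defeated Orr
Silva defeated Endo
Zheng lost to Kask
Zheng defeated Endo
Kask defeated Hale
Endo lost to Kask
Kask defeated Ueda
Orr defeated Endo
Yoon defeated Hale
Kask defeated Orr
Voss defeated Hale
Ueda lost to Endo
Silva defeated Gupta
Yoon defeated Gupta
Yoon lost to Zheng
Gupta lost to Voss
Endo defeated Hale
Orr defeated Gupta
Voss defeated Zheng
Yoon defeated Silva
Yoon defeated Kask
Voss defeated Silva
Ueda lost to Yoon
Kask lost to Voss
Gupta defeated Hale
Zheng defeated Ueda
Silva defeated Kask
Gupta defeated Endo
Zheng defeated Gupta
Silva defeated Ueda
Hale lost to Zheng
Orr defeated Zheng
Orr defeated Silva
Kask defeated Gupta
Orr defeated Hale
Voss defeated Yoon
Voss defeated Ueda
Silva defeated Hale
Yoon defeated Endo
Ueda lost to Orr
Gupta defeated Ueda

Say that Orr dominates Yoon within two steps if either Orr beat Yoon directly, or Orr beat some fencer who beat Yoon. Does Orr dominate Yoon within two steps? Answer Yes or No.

Yes

Orr did not beat Yoon directly.
Orr beat Zheng, Hale, Ueda, Endo, Silva, Gupta. Of those, Zheng beat Yoon.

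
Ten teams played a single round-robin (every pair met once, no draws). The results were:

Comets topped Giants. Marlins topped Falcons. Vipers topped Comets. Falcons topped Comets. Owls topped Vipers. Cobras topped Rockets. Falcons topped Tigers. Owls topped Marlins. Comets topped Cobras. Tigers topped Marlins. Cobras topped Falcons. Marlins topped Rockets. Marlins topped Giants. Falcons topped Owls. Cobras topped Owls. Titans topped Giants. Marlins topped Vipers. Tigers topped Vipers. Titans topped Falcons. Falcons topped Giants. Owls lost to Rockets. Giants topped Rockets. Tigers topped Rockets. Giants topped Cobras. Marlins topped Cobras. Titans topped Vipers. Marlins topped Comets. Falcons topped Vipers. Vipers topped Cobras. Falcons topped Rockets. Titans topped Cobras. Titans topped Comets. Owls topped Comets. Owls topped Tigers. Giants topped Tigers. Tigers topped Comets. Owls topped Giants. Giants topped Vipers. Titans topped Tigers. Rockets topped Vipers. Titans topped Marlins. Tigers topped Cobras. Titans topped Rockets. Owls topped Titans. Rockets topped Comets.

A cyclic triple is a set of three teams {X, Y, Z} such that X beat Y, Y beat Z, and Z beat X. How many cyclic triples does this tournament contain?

Win totals: Vipers 2, Falcons 6, Comets 2, Giants 4, Titans 8, Owls 6, Rockets 3, Tigers 5, Marlins 6, Cobras 3.
A team with w wins dominates both others in C(w,2) triples; summing gives 1 + 15 + 1 + 6 + 28 + 15 + 3 + 10 + 15 + 3 = 97 transitive triples.
Total triples C(10,3) = 120, so cyclic triples = 120 − 97 = 23.

23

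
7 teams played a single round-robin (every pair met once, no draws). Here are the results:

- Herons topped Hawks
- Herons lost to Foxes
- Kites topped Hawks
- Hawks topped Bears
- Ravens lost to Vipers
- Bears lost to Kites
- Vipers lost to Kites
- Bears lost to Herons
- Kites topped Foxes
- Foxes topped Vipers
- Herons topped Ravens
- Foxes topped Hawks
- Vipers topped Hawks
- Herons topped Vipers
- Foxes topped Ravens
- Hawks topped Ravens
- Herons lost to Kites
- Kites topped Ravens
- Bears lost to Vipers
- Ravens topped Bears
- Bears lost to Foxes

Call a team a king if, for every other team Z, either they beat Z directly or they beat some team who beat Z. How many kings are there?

Vipers cannot reach Kites, Foxes, Herons in two steps.
Kites reaches everyone (king).
Bears cannot reach Vipers, Kites, Ravens, Foxes, Herons, Hawks in two steps.
Ravens cannot reach Vipers, Kites, Foxes, Herons, Hawks in two steps.
Foxes cannot reach Kites in two steps.
Herons cannot reach Kites, Foxes in two steps.
Hawks cannot reach Vipers, Kites, Foxes, Herons in two steps.
Kings: Kites — 1.

1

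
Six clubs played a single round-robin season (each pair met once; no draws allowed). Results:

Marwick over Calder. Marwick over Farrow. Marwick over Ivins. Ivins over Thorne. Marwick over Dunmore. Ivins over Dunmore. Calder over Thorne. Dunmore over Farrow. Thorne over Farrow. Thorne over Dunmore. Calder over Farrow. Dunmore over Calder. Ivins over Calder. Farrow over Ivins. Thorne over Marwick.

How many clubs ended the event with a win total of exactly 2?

Win totals: Calder 2, Farrow 1, Marwick 4, Ivins 3, Dunmore 2, Thorne 3.
Exactly 2: Calder, Dunmore — 2 clubs.

2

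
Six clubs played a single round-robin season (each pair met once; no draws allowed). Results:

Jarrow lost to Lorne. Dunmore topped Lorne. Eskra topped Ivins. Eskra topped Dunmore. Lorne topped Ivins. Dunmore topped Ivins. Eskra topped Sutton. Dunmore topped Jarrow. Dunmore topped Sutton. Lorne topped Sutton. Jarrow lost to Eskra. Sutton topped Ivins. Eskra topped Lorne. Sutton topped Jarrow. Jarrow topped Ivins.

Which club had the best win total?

Win totals: Jarrow 1, Lorne 3, Eskra 5, Ivins 0, Dunmore 4, Sutton 2.
Eskra leads with 5 wins (next highest: 4).

Eskra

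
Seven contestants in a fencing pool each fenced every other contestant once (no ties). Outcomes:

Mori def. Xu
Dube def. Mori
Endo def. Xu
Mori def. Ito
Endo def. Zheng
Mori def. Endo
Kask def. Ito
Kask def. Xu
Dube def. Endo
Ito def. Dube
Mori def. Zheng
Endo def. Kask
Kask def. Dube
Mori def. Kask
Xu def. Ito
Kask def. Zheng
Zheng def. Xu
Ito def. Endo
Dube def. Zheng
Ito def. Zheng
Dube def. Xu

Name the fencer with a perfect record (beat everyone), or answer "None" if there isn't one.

None

Highest win total is Mori with 5 (out of 6 possible).
Mori lost to Dube, so no fencer went undefeated.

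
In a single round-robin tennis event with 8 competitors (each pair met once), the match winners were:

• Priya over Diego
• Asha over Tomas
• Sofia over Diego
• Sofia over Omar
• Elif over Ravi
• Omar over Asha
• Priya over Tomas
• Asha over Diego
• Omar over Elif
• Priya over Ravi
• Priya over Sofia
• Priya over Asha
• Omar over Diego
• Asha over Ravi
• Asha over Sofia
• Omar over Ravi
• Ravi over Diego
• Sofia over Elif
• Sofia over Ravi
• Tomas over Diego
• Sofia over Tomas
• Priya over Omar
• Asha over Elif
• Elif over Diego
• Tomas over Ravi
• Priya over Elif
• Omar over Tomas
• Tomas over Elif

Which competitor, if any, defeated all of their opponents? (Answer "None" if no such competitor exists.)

Priya has 7 wins out of 7 opponents — a perfect record.

Priya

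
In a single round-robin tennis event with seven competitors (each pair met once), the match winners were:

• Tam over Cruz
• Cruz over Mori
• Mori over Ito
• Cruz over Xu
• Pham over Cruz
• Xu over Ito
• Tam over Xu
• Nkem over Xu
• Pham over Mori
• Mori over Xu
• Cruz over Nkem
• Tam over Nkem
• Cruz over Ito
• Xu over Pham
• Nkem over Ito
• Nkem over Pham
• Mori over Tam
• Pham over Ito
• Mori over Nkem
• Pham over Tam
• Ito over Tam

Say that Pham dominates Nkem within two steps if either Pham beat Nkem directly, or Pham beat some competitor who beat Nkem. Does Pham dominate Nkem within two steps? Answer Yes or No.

Yes

Pham did not beat Nkem directly.
Pham beat Tam, Ito, Cruz, Mori. Of those, Tam beat Nkem.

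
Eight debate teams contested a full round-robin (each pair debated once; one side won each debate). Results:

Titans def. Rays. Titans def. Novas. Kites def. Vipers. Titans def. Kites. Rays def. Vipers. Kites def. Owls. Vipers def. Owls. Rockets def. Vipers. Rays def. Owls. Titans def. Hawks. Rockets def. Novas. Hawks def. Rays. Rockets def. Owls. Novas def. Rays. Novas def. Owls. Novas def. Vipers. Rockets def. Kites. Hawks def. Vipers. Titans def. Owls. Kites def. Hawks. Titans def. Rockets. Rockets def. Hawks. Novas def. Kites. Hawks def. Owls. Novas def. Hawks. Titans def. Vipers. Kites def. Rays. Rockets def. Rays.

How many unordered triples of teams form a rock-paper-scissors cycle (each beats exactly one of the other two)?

Win totals: Rays 2, Owls 0, Vipers 1, Rockets 6, Kites 4, Novas 5, Hawks 3, Titans 7.
A team with w wins dominates both others in C(w,2) triples; summing gives 1 + 0 + 0 + 15 + 6 + 10 + 3 + 21 = 56 transitive triples.
Total triples C(8,3) = 56, so cyclic triples = 56 − 56 = 0.

0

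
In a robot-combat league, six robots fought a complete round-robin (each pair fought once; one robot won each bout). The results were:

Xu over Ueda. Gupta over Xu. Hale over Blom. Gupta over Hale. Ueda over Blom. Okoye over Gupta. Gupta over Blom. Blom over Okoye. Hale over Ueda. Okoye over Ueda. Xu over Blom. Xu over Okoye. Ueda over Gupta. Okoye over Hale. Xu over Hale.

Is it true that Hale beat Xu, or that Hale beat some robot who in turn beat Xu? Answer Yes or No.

Hale did not beat Xu directly.
Hale beat Blom, Ueda, but each of them lost to Xu. No two-step path.

No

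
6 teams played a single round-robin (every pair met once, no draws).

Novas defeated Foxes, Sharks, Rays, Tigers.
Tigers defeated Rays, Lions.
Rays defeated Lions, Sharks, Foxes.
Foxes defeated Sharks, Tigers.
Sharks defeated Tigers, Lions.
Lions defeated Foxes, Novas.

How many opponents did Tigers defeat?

2

Tigers' results: beat Rays, Lions; lost to Sharks, Foxes, Novas.
That is 2 wins.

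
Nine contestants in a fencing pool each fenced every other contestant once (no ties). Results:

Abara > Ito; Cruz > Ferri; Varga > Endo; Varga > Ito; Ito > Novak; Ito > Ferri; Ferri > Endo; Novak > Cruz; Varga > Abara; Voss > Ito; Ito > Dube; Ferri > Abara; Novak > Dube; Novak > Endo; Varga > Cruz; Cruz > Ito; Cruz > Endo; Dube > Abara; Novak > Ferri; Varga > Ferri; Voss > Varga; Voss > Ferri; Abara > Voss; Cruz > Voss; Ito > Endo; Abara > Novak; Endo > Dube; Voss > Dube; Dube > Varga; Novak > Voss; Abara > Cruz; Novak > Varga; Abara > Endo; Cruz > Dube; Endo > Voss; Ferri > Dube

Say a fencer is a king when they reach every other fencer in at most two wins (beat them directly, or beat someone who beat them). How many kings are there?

Endo cannot reach Novak, Cruz in two steps.
Ito reaches everyone (king).
Novak reaches everyone (king).
Voss reaches everyone (king).
Varga reaches everyone (king).
Dube reaches everyone (king).
Cruz reaches everyone (king).
Ferri reaches everyone (king).
Abara reaches everyone (king).
Kings: Ito, Novak, Voss, Varga, Dube, Cruz, Ferri, Abara — 8.

8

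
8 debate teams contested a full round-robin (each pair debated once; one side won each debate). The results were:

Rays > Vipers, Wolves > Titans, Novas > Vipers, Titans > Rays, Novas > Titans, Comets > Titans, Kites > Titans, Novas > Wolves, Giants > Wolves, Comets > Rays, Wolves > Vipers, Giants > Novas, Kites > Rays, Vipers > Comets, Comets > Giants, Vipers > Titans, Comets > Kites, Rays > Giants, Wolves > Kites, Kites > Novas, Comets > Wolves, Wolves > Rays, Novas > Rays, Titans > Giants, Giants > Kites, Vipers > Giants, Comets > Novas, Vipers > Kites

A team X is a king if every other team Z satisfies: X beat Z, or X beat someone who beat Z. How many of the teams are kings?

Titans cannot reach Comets in two steps.
Giants cannot reach Comets in two steps.
Rays reaches everyone (king).
Wolves reaches everyone (king).
Novas reaches everyone (king).
Vipers reaches everyone (king).
Comets reaches everyone (king).
Kites cannot reach Comets in two steps.
Kings: Rays, Wolves, Novas, Vipers, Comets — 5.

5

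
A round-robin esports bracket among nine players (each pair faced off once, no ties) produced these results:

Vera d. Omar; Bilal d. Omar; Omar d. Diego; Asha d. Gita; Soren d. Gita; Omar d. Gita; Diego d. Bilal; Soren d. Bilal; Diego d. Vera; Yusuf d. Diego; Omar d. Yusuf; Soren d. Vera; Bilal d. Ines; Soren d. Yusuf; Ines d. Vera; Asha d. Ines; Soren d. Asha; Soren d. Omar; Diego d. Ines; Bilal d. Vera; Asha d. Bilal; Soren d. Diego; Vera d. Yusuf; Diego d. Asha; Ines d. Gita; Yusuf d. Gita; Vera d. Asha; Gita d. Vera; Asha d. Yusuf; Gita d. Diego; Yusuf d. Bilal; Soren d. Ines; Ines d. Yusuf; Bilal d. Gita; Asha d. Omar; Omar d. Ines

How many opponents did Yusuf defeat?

3

Yusuf's results: beat Bilal, Gita, Diego; lost to Ines, Asha, Omar, Soren, Vera.
That is 3 wins.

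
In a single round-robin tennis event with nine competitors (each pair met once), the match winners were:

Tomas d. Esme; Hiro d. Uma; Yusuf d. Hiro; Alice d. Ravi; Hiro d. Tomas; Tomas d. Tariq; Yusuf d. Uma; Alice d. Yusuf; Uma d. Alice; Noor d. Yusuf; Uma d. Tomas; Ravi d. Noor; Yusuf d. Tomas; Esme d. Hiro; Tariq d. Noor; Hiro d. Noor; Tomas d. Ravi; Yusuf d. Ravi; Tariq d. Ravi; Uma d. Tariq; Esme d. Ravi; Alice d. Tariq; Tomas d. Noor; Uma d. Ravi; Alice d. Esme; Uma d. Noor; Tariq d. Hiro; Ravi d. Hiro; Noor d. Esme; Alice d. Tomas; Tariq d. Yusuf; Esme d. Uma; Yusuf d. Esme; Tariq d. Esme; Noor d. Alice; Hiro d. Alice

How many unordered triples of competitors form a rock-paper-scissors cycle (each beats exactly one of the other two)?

25

Win totals: Tomas 4, Yusuf 5, Ravi 2, Noor 3, Hiro 4, Alice 5, Uma 5, Tariq 5, Esme 3.
A competitor with w wins dominates both others in C(w,2) triples; summing gives 6 + 10 + 1 + 3 + 6 + 10 + 10 + 10 + 3 = 59 transitive triples.
Total triples C(9,3) = 84, so cyclic triples = 84 − 59 = 25.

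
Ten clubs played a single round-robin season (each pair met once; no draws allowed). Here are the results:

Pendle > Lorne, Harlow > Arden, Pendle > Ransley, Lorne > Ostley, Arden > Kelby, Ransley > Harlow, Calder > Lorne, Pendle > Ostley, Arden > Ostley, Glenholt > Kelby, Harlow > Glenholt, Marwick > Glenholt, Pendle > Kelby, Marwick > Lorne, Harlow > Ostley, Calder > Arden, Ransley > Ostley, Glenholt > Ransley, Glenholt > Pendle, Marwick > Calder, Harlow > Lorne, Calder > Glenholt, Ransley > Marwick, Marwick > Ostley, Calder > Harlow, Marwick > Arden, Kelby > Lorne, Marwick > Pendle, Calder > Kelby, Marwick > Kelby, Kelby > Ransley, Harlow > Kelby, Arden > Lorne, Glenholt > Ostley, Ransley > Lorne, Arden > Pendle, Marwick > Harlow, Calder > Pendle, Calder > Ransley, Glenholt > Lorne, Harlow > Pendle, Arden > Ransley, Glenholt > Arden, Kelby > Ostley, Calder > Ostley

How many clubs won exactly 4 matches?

2

Win totals: Kelby 3, Ransley 4, Ostley 0, Arden 5, Calder 8, Pendle 4, Harlow 6, Glenholt 6, Marwick 8, Lorne 1.
Exactly 4: Ransley, Pendle — 2 clubs.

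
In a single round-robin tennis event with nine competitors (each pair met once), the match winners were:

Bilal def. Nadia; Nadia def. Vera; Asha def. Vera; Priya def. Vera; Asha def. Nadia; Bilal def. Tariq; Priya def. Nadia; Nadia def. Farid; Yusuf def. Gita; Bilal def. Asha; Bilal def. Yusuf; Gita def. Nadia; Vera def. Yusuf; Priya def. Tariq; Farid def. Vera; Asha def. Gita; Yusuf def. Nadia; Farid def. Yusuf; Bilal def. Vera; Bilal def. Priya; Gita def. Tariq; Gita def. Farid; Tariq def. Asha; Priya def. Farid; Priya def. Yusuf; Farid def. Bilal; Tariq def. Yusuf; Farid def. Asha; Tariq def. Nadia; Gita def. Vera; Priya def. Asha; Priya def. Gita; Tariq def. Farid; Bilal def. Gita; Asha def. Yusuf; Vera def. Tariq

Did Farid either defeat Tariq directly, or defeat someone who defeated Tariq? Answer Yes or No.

Farid did not beat Tariq directly.
Farid beat Yusuf, Bilal, Vera, Asha. Of those, Bilal beat Tariq.

Yes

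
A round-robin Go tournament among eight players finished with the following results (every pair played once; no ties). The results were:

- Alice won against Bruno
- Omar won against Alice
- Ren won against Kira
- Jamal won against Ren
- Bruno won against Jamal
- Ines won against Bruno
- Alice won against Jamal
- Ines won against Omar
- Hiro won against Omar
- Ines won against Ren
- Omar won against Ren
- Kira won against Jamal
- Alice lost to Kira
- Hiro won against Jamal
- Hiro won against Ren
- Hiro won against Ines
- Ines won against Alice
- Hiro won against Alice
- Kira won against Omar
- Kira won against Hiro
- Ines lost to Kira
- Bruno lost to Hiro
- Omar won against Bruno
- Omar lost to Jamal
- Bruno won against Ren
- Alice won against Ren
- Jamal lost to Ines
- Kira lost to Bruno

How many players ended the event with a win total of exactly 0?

Win totals: Hiro 6, Bruno 3, Jamal 2, Ren 1, Omar 3, Kira 5, Alice 3, Ines 5.
No player has exactly 0 wins.

0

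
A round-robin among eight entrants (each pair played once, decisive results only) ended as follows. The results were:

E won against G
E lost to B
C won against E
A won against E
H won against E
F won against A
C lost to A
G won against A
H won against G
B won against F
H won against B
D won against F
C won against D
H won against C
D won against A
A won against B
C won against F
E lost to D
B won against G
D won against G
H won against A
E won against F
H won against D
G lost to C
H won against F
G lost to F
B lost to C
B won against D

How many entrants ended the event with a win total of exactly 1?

1

Win totals: A 3, B 4, C 5, D 4, E 2, F 2, G 1, H 7.
Exactly 1: G — 1 entrant.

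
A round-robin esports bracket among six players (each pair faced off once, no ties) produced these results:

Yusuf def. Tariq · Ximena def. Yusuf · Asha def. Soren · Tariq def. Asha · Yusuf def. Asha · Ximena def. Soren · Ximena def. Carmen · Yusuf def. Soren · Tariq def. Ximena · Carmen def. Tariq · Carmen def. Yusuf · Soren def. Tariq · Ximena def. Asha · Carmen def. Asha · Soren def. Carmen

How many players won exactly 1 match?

Win totals: Ximena 4, Asha 1, Tariq 2, Yusuf 3, Carmen 3, Soren 2.
Exactly 1: Asha — 1 player.

1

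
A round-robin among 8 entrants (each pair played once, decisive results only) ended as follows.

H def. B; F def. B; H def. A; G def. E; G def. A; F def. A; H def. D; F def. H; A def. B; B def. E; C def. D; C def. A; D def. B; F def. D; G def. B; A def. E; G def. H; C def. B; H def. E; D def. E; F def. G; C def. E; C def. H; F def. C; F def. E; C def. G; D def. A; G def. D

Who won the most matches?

Win totals: A 2, B 1, C 6, D 3, E 0, F 7, G 5, H 4.
F leads with 7 wins (next highest: 6).

F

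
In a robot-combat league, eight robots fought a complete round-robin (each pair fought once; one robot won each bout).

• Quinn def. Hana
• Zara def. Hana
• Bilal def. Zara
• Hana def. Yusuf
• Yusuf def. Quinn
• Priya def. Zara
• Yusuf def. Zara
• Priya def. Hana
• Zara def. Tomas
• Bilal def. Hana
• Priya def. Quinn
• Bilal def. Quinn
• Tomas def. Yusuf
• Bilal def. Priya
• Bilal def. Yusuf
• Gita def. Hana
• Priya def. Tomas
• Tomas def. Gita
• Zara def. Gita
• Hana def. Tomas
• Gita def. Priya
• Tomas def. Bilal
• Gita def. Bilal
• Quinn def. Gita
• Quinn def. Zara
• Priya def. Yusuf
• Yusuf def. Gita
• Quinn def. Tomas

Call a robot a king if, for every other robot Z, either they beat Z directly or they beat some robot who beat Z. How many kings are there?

Tomas reaches everyone (king).
Quinn reaches everyone (king).
Priya reaches everyone (king).
Yusuf reaches everyone (king).
Gita reaches everyone (king).
Hana cannot reach Priya in two steps.
Bilal reaches everyone (king).
Zara cannot reach Quinn in two steps.
Kings: Tomas, Quinn, Priya, Yusuf, Gita, Bilal — 6.

6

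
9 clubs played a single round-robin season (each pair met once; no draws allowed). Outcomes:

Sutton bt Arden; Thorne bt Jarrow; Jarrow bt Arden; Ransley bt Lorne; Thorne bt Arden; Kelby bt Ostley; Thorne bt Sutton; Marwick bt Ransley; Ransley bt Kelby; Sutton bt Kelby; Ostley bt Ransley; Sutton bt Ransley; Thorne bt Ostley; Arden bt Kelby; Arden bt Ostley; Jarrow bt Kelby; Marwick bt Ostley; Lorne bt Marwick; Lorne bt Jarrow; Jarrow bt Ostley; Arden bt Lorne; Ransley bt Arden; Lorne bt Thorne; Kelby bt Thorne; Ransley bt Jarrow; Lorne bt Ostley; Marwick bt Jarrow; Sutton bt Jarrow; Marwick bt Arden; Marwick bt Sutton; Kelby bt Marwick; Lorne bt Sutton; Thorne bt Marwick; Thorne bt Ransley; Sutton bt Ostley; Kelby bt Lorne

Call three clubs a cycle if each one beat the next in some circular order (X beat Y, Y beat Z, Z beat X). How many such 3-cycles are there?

Win totals: Sutton 5, Thorne 6, Arden 3, Jarrow 3, Kelby 4, Ostley 1, Marwick 5, Ransley 4, Lorne 5.
A club with w wins dominates both others in C(w,2) triples; summing gives 10 + 15 + 3 + 3 + 6 + 0 + 10 + 6 + 10 = 63 transitive triples.
Total triples C(9,3) = 84, so cyclic triples = 84 − 63 = 21.

21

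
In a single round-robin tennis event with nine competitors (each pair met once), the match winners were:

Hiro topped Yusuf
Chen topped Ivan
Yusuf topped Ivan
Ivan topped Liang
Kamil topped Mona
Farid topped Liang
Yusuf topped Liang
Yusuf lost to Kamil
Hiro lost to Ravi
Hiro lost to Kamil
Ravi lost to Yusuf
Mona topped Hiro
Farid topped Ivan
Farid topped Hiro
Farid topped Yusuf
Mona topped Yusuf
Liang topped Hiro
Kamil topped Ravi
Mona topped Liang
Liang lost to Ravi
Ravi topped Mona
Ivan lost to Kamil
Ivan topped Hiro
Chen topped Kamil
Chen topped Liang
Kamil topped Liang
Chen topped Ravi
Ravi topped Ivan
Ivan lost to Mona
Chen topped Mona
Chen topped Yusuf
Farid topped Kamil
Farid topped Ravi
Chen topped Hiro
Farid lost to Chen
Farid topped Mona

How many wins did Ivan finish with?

Ivan's results: beat Hiro, Liang; lost to Kamil, Farid, Ravi, Mona, Chen, Yusuf.
That is 2 wins.

2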